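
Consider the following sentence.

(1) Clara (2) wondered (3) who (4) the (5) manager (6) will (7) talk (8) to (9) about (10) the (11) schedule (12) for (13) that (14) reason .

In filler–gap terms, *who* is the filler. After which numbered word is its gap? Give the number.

Before movement: The manager will talk to who about the schedule for that reason.
'who' is the object of the preposition 'to'. It moves to the left edge, and the trace sits right after 'to':
Clara wondered who the manager will talk to ___ about the schedule for that reason.
'to' is word 8.

8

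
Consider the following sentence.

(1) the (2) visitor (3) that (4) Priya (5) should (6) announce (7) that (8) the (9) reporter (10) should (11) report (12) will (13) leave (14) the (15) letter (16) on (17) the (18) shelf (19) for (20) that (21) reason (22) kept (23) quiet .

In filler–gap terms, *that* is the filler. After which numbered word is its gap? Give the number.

11

'that' is the subject of the clause embedded under 'report'. Wh-movement fronts it, leaving a gap right after 'report':
The visitor that Priya should announce that the reporter should report ___ will leave the letter on the shelf for that reason kept quiet.
'report' is word 11.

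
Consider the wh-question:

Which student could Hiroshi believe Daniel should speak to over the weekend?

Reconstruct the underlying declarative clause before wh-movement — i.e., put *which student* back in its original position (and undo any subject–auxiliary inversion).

'which student' functions as the object of the preposition 'to'. It moves to the left edge, and the trace sits right after 'to':
Which student could Hiroshi believe Daniel should speak to ___ over the weekend?

Hiroshi could believe Daniel should speak to which student over the weekend.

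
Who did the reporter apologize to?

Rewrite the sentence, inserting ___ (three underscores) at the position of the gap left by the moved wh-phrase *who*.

Underlying clause: The reporter did apologize to who.
'who' is the object of the preposition 'to'. The gap is right after 'to'.

Who did the reporter apologize to ___?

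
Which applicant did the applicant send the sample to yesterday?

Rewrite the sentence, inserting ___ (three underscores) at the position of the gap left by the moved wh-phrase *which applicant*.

Which applicant did the applicant send the sample to ___ yesterday?

Pre-movement form: The applicant did send the sample to which applicant yesterday.
'which applicant' functions as the object of the preposition 'to' (recipient of 'send'). The gap is right after 'to'.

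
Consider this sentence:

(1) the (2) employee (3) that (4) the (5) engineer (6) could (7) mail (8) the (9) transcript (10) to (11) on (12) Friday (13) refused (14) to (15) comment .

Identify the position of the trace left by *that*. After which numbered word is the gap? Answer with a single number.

10

'that' is the object of the preposition 'to' (recipient of 'mail'). Wh-movement fronts it, leaving a gap right after 'to':
The employee that the engineer could mail the transcript to ___ on Friday refused to comment.
'to' is word 10.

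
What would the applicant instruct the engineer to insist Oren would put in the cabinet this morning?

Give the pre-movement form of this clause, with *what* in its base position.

'what' is the direct object of 'put'. Fronting leaves a gap immediately after 'put':
What would the applicant instruct the engineer to insist Oren would put ___ in the cabinet this morning?

The applicant would instruct the engineer to insist Oren would put what in the cabinet this morning.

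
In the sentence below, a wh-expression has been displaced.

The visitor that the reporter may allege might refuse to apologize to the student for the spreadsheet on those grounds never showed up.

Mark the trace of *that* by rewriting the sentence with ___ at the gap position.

'that' functions as the subject of the clause embedded under 'allege'. The gap is right after 'allege'.

The visitor that the reporter may allege ___ might refuse to apologize to the student for the spreadsheet on those grounds never showed up.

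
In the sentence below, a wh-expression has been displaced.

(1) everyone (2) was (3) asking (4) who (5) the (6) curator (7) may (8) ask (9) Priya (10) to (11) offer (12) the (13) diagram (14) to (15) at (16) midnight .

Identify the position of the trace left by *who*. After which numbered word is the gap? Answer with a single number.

Pre-movement form: The curator may ask Priya to offer the diagram to who at midnight.
The filler 'who' is interpreted as the object of the preposition 'to' (recipient of 'offer'). Wh-movement fronts it, leaving a gap right after 'to':
Everyone was asking who the curator may ask Priya to offer the diagram to ___ at midnight.
'to' is word 14.

14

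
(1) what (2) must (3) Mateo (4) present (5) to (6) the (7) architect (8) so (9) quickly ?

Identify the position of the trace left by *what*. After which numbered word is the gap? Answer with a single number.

In situ: Mateo must present what to the architect so quickly.
The filler 'what' is interpreted as the direct object of 'present'. Wh-movement fronts it, leaving a gap right after 'present':
What must Mateo present ___ to the architect so quickly?
'present' is word 4.

4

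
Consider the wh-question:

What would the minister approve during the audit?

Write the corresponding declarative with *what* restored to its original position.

The filler 'what' is interpreted as the direct object of 'approve'. Fronting leaves a gap immediately after 'approve':
What would the minister approve ___ during the audit?

The minister would approve what during the audit.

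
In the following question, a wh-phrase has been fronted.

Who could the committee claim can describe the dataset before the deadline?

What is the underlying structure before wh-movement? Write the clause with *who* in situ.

The committee could claim who can describe the dataset before the deadline.

'who' is the subject of the clause embedded under 'claim'. It moves to the left edge, and the trace sits right after 'claim':
Who could the committee claim ___ can describe the dataset before the deadline?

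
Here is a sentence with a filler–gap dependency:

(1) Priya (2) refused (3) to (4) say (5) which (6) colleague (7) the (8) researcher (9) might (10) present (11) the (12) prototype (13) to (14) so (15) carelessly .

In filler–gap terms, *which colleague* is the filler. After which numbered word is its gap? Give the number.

13

Pre-movement form: The researcher might present the prototype to which colleague so carelessly.
The filler 'which colleague' is interpreted as the object of the preposition 'to' (recipient of 'present'). Wh-movement fronts it, leaving a gap right after 'to':
Priya refused to say which colleague the researcher might present the prototype to ___ so carelessly.
'to' is word 13.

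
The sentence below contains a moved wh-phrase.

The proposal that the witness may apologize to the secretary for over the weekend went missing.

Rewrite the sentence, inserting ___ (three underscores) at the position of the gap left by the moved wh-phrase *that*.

The filler 'that' is interpreted as the object of the preposition 'for'. The gap is right after 'for'.

The proposal that the witness may apologize to the secretary for ___ over the weekend went missing.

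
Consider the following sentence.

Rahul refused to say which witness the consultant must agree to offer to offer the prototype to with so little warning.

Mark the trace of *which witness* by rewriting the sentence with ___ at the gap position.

Rahul refused to say which witness the consultant must agree to offer to offer the prototype to ___ with so little warning.

Underlying clause: The consultant must agree to offer to offer the prototype to which witness with so little warning.
'which witness' functions as the object of the preposition 'to' (recipient of 'offer'). The gap is right after 'to'.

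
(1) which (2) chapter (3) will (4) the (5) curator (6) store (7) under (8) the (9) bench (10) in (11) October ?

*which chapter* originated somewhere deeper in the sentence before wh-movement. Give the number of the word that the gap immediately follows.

Underlying clause: The curator will store which chapter under the bench in October.
The filler 'which chapter' is interpreted as the direct object of 'store'. It moves to the left edge, and the trace sits right after 'store':
Which chapter will the curator store ___ under the bench in October?
'store' is word 6.

6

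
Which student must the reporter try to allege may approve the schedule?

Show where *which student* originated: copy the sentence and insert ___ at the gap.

Before movement: The reporter must try to allege which student may approve the schedule.
'which student' is the subject of the clause embedded under 'allege'. The gap is right after 'allege'.

Which student must the reporter try to allege ___ may approve the schedule?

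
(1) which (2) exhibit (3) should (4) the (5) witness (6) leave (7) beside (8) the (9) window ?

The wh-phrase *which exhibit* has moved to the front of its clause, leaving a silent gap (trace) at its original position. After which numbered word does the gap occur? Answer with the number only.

Before movement: The witness should leave which exhibit beside the window.
The filler 'which exhibit' is interpreted as the direct object of 'leave'. Wh-movement fronts it, leaving a gap right after 'leave':
Which exhibit should the witness leave ___ beside the window?
'leave' is word 6.

6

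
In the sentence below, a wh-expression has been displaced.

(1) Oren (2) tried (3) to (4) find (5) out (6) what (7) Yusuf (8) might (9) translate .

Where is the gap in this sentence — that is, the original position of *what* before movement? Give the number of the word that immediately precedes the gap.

Before movement: Yusuf might translate what.
'what' is the direct object of 'translate'. Fronting leaves a gap immediately after 'translate':
Oren tried to find out what Yusuf might translate ___.
'translate' is word 9.

9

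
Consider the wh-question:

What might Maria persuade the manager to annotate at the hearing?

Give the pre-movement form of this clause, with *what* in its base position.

'what' functions as the direct object of 'annotate'. It moves to the left edge, and the trace sits right after 'annotate':
What might Maria persuade the manager to annotate ___ at the hearing?

Maria might persuade the manager to annotate what at the hearing.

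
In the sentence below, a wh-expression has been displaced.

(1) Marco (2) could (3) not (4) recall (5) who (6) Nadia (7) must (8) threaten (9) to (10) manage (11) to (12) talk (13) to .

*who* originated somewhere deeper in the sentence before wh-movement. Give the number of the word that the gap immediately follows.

13

Pre-movement form: Nadia must threaten to manage to talk to who.
The filler 'who' is interpreted as the object of the preposition 'to'. It moves to the left edge, and the trace sits right after 'to':
Marco could not recall who Nadia must threaten to manage to talk to ___.
'to' is word 13.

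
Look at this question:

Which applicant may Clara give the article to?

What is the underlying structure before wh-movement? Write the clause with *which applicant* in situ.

Clara may give the article to which applicant.

'which applicant' is the object of the preposition 'to' (recipient of 'give'). Fronting leaves a gap immediately after 'to':
Which applicant may Clara give the article to ___?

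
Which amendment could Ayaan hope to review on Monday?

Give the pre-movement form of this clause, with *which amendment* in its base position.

The filler 'which amendment' is interpreted as the direct object of 'review'. Wh-movement fronts it, leaving a gap right after 'review':
Which amendment could Ayaan hope to review ___ on Monday?

Ayaan could hope to review which amendment on Monday.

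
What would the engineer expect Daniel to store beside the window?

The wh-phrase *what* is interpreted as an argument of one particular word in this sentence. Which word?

Before movement: The engineer would expect Daniel to store what beside the window.
'what' is the direct object of 'store'. Wh-movement fronts it, leaving a gap right after 'store':
What would the engineer expect Daniel to store ___ beside the window?

store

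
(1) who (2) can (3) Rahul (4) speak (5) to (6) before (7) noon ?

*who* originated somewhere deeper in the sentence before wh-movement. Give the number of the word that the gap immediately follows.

5

Pre-movement form: Rahul can speak to who before noon.
'who' is the object of the preposition 'to'. It moves to the left edge, and the trace sits right after 'to':
Who can Rahul speak to ___ before noon?
'to' is word 5.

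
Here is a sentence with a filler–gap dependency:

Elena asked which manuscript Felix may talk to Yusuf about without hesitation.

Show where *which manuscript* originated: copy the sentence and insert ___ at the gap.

Elena asked which manuscript Felix may talk to Yusuf about ___ without hesitation.

Before movement: Felix may talk to Yusuf about which manuscript without hesitation.
'which manuscript' functions as the object of the preposition 'about'. The gap is right after 'about'.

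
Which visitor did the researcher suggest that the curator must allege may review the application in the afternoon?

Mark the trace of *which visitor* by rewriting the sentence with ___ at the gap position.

Before movement: The researcher did suggest that the curator must allege which visitor may review the application in the afternoon.
'which visitor' is the subject of the clause embedded under 'allege'. The gap is right after 'allege'.

Which visitor did the researcher suggest that the curator must allege ___ may review the application in the afternoon?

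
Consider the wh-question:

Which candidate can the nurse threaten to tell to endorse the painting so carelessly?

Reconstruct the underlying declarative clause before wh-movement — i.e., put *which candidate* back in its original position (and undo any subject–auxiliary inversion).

The filler 'which candidate' is interpreted as the direct object of 'tell'. It moves to the left edge, and the trace sits right after 'tell':
Which candidate can the nurse threaten to tell ___ to endorse the painting so carelessly?

The nurse can threaten to tell which candidate to endorse the painting so carelessly.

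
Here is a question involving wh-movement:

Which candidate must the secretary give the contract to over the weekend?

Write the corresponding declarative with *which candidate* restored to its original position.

'which candidate' functions as the object of the preposition 'to' (recipient of 'give'). Fronting leaves a gap immediately after 'to':
Which candidate must the secretary give the contract to ___ over the weekend?

The secretary must give the contract to which candidate over the weekend.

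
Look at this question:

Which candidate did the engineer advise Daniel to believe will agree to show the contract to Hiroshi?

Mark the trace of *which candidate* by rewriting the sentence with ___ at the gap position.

Pre-movement form: The engineer did advise Daniel to believe which candidate will agree to show the contract to Hiroshi.
'which candidate' functions as the subject of the clause embedded under 'believe'. The gap is right after 'believe'.

Which candidate did the engineer advise Daniel to believe ___ will agree to show the contract to Hiroshi?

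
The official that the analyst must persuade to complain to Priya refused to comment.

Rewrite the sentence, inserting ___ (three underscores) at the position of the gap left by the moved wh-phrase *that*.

The official that the analyst must persuade ___ to complain to Priya refused to comment.

'that' functions as the direct object of 'persuade'. The gap is right after 'persuade'.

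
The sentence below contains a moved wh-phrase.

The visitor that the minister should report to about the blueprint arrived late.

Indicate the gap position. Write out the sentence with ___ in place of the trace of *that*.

The filler 'that' is interpreted as the object of the preposition 'to'. The gap is right after 'to'.

The visitor that the minister should report to ___ about the blueprint arrived late.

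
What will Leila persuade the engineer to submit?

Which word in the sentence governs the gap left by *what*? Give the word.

Before movement: Leila will persuade the engineer to submit what.
'what' is the direct object of 'submit'. Fronting leaves a gap immediately after 'submit':
What will Leila persuade the engineer to submit ___?

submit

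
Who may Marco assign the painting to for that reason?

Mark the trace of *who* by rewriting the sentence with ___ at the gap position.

In situ: Marco may assign the painting to who for that reason.
The filler 'who' is interpreted as the object of the preposition 'to' (recipient of 'assign'). The gap is right after 'to'.

Who may Marco assign the painting to ___ for that reason?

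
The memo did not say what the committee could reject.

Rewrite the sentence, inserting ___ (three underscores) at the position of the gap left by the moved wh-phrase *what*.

The memo did not say what the committee could reject ___.

Before movement: The committee could reject what.
'what' is the direct object of 'reject'. The gap is right after 'reject'.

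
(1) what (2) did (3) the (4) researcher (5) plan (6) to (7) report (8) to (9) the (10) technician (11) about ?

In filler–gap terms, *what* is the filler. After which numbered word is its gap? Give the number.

Underlying clause: The researcher did plan to report to the technician about what.
'what' is the object of the preposition 'about'. Fronting leaves a gap immediately after 'about':
What did the researcher plan to report to the technician about ___?
'about' is word 11.

11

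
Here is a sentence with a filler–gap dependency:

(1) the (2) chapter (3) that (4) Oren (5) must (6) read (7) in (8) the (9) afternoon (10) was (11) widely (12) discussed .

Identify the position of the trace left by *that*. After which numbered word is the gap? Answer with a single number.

The filler 'that' is interpreted as the direct object of 'read'. Fronting leaves a gap immediately after 'read':
The chapter that Oren must read ___ in the afternoon was widely discussed.
'read' is word 6.

6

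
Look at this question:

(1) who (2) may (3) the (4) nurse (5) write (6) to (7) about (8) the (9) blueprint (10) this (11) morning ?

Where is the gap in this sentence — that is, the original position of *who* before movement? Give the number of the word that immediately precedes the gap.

Pre-movement form: The nurse may write to who about the blueprint this morning.
'who' is the object of the preposition 'to'. Fronting leaves a gap immediately after 'to':
Who may the nurse write to ___ about the blueprint this morning?
'to' is word 6.

6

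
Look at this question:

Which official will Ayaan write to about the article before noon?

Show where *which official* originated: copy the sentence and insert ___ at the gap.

In situ: Ayaan will write to which official about the article before noon.
The filler 'which official' is interpreted as the object of the preposition 'to'. The gap is right after 'to'.

Which official will Ayaan write to ___ about the article before noon?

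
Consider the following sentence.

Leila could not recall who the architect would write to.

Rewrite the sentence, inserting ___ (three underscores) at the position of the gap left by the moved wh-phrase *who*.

Pre-movement form: The architect would write to who.
'who' functions as the object of the preposition 'to'. The gap is right after 'to'.

Leila could not recall who the architect would write to ___.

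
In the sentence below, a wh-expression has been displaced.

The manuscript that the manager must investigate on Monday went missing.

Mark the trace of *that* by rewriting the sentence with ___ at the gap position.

The filler 'that' is interpreted as the direct object of 'investigate'. The gap is right after 'investigate'.

The manuscript that the manager must investigate ___ on Monday went missing.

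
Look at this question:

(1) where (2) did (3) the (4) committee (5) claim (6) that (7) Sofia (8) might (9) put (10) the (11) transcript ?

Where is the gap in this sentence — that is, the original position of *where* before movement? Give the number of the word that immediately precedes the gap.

Before movement: The committee did claim that Sofia might put the transcript where.
'where' is the locative complement of 'put'. It moves to the left edge, and the trace sits right after 'transcript':
Where did the committee claim that Sofia might put the transcript ___?
'transcript' is word 11.

11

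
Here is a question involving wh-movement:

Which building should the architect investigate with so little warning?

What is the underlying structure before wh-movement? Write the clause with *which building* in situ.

The architect should investigate which building with so little warning.

'which building' is the direct object of 'investigate'. Fronting leaves a gap immediately after 'investigate':
Which building should the architect investigate ___ with so little warning?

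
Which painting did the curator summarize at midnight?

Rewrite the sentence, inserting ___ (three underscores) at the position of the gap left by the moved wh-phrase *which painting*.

Underlying clause: The curator did summarize which painting at midnight.
'which painting' functions as the direct object of 'summarize'. The gap is right after 'summarize'.

Which painting did the curator summarize ___ at midnight?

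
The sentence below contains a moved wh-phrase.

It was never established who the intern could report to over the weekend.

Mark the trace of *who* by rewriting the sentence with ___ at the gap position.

It was never established who the intern could report to ___ over the weekend.

Before movement: The intern could report to who over the weekend.
The filler 'who' is interpreted as the object of the preposition 'to'. The gap is right after 'to'.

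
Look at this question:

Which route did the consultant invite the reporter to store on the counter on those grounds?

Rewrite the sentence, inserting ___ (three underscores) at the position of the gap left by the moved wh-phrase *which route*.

Which route did the consultant invite the reporter to store ___ on the counter on those grounds?

In situ: The consultant did invite the reporter to store which route on the counter on those grounds.
'which route' functions as the direct object of 'store'. The gap is right after 'store'.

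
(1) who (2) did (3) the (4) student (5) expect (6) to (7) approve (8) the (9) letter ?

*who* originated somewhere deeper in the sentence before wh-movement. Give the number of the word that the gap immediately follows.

5

Before movement: The student did expect who to approve the letter.
The filler 'who' is interpreted as the direct object of 'expect'. It moves to the left edge, and the trace sits right after 'expect':
Who did the student expect ___ to approve the letter?
'expect' is word 5.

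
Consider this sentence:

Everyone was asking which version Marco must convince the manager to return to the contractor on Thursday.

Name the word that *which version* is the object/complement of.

Before movement: Marco must convince the manager to return which version to the contractor on Thursday.
The filler 'which version' is interpreted as the direct object of 'return'. Fronting leaves a gap immediately after 'return':
Everyone was asking which version Marco must convince the manager to return ___ to the contractor on Thursday.

return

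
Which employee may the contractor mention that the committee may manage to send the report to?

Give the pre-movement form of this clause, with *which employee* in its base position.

The contractor may mention that the committee may manage to send the report to which employee.

'which employee' functions as the object of the preposition 'to' (recipient of 'send'). It moves to the left edge, and the trace sits right after 'to':
Which employee may the contractor mention that the committee may manage to send the report to ___?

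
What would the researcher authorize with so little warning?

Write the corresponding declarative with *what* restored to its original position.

The researcher would authorize what with so little warning.

'what' functions as the direct object of 'authorize'. Wh-movement fronts it, leaving a gap right after 'authorize':
What would the researcher authorize ___ with so little warning?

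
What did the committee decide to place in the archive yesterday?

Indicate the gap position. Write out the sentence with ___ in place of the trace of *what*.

Pre-movement form: The committee did decide to place what in the archive yesterday.
'what' functions as the direct object of 'place'. The gap is right after 'place'.

What did the committee decide to place ___ in the archive yesterday?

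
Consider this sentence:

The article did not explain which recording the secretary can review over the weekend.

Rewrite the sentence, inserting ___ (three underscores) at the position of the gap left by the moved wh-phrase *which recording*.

The article did not explain which recording the secretary can review ___ over the weekend.

Underlying clause: The secretary can review which recording over the weekend.
The filler 'which recording' is interpreted as the direct object of 'review'. The gap is right after 'review'.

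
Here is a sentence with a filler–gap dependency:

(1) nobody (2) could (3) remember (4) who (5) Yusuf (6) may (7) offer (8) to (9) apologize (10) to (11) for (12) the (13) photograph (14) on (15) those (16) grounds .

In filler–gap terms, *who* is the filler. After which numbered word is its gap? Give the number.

Pre-movement form: Yusuf may offer to apologize to who for the photograph on those grounds.
'who' is the object of the preposition 'to'. Wh-movement fronts it, leaving a gap right after 'to':
Nobody could remember who Yusuf may offer to apologize to ___ for the photograph on those grounds.
'to' is word 10.

10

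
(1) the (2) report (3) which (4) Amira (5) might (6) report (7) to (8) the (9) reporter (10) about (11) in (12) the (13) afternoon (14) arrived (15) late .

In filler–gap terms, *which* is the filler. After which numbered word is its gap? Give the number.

'which' functions as the object of the preposition 'about'. Wh-movement fronts it, leaving a gap right after 'about':
The report which Amira might report to the reporter about ___ in the afternoon arrived late.
'about' is word 10.

10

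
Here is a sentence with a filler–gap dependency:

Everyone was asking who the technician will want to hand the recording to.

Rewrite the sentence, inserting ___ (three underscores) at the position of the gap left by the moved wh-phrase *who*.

Pre-movement form: The technician will want to hand the recording to who.
The filler 'who' is interpreted as the object of the preposition 'to' (recipient of 'hand'). The gap is right after 'to'.

Everyone was asking who the technician will want to hand the recording to ___.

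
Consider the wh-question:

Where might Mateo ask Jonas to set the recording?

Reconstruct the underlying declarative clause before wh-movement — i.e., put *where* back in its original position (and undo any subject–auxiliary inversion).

'where' is the locative complement of 'set'. Wh-movement fronts it, leaving a gap right after 'recording':
Where might Mateo ask Jonas to set the recording ___?

Mateo might ask Jonas to set the recording where.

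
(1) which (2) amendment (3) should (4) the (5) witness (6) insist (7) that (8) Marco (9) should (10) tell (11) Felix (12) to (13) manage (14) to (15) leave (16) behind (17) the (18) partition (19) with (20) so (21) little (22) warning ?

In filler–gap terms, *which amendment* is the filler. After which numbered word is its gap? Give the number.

Underlying clause: The witness should insist that Marco should tell Felix to manage to leave which amendment behind the partition with so little warning.
'which amendment' functions as the direct object of 'leave'. Fronting leaves a gap immediately after 'leave':
Which amendment should the witness insist that Marco should tell Felix to manage to leave ___ behind the partition with so little warning?
'leave' is word 15.

15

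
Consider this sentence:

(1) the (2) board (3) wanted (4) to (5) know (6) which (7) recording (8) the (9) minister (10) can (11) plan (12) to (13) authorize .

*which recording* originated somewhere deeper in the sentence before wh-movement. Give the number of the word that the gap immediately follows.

Underlying clause: The minister can plan to authorize which recording.
'which recording' is the direct object of 'authorize'. Wh-movement fronts it, leaving a gap right after 'authorize':
The board wanted to know which recording the minister can plan to authorize ___.
'authorize' is word 13.

13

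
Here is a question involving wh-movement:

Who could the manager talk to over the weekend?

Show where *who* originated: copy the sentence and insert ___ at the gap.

In situ: The manager could talk to who over the weekend.
'who' functions as the object of the preposition 'to'. The gap is right after 'to'.

Who could the manager talk to ___ over the weekend?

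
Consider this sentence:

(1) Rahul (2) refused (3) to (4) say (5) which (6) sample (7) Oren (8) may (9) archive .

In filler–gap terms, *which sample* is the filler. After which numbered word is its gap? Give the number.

9

Underlying clause: Oren may archive which sample.
The filler 'which sample' is interpreted as the direct object of 'archive'. Wh-movement fronts it, leaving a gap right after 'archive':
Rahul refused to say which sample Oren may archive ___.
'archive' is word 9.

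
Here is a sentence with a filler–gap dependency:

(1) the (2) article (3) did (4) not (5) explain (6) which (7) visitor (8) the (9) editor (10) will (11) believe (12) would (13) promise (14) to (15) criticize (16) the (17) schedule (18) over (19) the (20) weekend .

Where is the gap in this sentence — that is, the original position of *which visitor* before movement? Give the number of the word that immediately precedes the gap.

11

Underlying clause: The editor will believe which visitor would promise to criticize the schedule over the weekend.
'which visitor' functions as the subject of the clause embedded under 'believe'. Wh-movement fronts it, leaving a gap right after 'believe':
The article did not explain which visitor the editor will believe ___ would promise to criticize the schedule over the weekend.
'believe' is word 11.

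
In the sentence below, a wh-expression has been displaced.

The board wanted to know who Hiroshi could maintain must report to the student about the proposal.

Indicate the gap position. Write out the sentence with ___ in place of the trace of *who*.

The board wanted to know who Hiroshi could maintain ___ must report to the student about the proposal.

Underlying clause: Hiroshi could maintain who must report to the student about the proposal.
The filler 'who' is interpreted as the subject of the clause embedded under 'maintain'. The gap is right after 'maintain'.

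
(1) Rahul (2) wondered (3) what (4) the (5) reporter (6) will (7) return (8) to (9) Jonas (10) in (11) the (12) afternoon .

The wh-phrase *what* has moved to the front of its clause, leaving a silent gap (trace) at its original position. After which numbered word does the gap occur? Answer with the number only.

7

Pre-movement form: The reporter will return what to Jonas in the afternoon.
The filler 'what' is interpreted as the direct object of 'return'. Wh-movement fronts it, leaving a gap right after 'return':
Rahul wondered what the reporter will return ___ to Jonas in the afternoon.
'return' is word 7.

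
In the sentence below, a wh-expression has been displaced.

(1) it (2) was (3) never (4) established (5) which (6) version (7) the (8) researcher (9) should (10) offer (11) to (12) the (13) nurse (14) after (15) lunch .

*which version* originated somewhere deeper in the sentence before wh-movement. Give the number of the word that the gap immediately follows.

10

Before movement: The researcher should offer which version to the nurse after lunch.
The filler 'which version' is interpreted as the direct object of 'offer'. It moves to the left edge, and the trace sits right after 'offer':
It was never established which version the researcher should offer ___ to the nurse after lunch.
'offer' is word 10.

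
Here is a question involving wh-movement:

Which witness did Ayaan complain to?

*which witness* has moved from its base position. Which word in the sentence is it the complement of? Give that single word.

to

Pre-movement form: Ayaan did complain to which witness.
The filler 'which witness' is interpreted as the object of the preposition 'to'. It moves to the left edge, and the trace sits right after 'to':
Which witness did Ayaan complain to ___?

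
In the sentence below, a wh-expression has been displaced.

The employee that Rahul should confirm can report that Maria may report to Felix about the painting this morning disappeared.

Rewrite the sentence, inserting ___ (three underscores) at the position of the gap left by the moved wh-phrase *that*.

The filler 'that' is interpreted as the subject of the clause embedded under 'confirm'. The gap is right after 'confirm'.

The employee that Rahul should confirm ___ can report that Maria may report to Felix about the painting this morning disappeared.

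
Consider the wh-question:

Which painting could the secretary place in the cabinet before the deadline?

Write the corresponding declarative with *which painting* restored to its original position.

The secretary could place which painting in the cabinet before the deadline.

'which painting' functions as the direct object of 'place'. Fronting leaves a gap immediately after 'place':
Which painting could the secretary place ___ in the cabinet before the deadline?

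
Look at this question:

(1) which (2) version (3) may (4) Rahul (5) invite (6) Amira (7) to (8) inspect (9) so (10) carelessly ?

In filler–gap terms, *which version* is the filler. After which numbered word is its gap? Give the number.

8

Before movement: Rahul may invite Amira to inspect which version so carelessly.
'which version' is the direct object of 'inspect'. Fronting leaves a gap immediately after 'inspect':
Which version may Rahul invite Amira to inspect ___ so carelessly?
'inspect' is word 8.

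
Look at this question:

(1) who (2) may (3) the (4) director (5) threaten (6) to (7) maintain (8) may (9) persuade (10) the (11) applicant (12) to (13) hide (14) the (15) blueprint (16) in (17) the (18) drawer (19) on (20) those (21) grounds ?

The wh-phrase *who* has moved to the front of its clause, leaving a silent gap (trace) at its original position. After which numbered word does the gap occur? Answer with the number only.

7

Pre-movement form: The director may threaten to maintain who may persuade the applicant to hide the blueprint in the drawer on those grounds.
'who' functions as the subject of the clause embedded under 'maintain'. Wh-movement fronts it, leaving a gap right after 'maintain':
Who may the director threaten to maintain ___ may persuade the applicant to hide the blueprint in the drawer on those grounds?
'maintain' is word 7.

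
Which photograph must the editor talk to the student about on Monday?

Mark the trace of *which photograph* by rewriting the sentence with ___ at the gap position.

Pre-movement form: The editor must talk to the student about which photograph on Monday.
'which photograph' functions as the object of the preposition 'about'. The gap is right after 'about'.

Which photograph must the editor talk to the student about ___ on Monday?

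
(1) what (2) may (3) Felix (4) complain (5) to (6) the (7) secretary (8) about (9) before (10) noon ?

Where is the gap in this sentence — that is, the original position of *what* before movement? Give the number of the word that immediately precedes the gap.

8

Before movement: Felix may complain to the secretary about what before noon.
'what' is the object of the preposition 'about'. It moves to the left edge, and the trace sits right after 'about':
What may Felix complain to the secretary about ___ before noon?
'about' is word 8.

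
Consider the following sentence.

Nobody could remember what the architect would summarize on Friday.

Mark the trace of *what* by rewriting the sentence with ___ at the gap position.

Nobody could remember what the architect would summarize ___ on Friday.

Underlying clause: The architect would summarize what on Friday.
'what' is the direct object of 'summarize'. The gap is right after 'summarize'.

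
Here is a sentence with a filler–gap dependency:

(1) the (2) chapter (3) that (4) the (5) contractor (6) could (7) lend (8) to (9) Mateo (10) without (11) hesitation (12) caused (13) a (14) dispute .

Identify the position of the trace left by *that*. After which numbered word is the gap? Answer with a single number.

'that' is the direct object of 'lend'. It moves to the left edge, and the trace sits right after 'lend':
The chapter that the contractor could lend ___ to Mateo without hesitation caused a dispute.
'lend' is word 7.

7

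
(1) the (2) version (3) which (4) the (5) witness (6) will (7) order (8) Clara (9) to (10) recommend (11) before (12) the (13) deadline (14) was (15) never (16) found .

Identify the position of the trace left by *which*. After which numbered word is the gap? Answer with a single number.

'which' functions as the direct object of 'recommend'. It moves to the left edge, and the trace sits right after 'recommend':
The version which the witness will order Clara to recommend ___ before the deadline was never found.
'recommend' is word 10.

10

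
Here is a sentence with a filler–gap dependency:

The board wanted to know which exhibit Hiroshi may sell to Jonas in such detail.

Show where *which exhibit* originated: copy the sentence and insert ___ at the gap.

The board wanted to know which exhibit Hiroshi may sell ___ to Jonas in such detail.

Pre-movement form: Hiroshi may sell which exhibit to Jonas in such detail.
'which exhibit' functions as the direct object of 'sell'. The gap is right after 'sell'.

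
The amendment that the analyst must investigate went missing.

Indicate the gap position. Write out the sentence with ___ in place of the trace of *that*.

The amendment that the analyst must investigate ___ went missing.

The filler 'that' is interpreted as the direct object of 'investigate'. The gap is right after 'investigate'.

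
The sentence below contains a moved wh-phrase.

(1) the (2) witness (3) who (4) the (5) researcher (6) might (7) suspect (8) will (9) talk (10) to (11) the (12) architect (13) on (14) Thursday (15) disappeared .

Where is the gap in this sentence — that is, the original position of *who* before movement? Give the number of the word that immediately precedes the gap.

'who' functions as the subject of the clause embedded under 'suspect'. Fronting leaves a gap immediately after 'suspect':
The witness who the researcher might suspect ___ will talk to the architect on Thursday disappeared.
'suspect' is word 7.

7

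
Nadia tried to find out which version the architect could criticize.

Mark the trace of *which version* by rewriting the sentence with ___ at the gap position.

In situ: The architect could criticize which version.
The filler 'which version' is interpreted as the direct object of 'criticize'. The gap is right after 'criticize'.

Nadia tried to find out which version the architect could criticize ___.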